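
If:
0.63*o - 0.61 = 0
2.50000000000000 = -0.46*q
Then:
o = 0.97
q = -5.43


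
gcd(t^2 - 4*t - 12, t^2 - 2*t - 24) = t - 6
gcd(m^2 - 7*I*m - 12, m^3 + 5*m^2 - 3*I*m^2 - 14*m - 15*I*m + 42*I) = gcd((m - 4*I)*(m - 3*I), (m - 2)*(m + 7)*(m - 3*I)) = m - 3*I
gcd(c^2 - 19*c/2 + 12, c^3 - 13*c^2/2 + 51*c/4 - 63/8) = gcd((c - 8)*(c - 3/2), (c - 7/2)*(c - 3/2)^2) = c - 3/2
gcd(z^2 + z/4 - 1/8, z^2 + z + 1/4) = z + 1/2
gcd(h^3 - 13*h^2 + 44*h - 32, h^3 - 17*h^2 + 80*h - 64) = h^2 - 9*h + 8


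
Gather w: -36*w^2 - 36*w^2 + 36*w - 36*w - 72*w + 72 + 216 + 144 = -72*w^2 - 72*w + 432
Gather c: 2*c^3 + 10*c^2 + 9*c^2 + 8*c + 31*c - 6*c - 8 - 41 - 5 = 2*c^3 + 19*c^2 + 33*c - 54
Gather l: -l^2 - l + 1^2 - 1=-l^2 - l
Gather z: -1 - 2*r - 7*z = -2*r - 7*z - 1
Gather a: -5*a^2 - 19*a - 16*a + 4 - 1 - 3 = -5*a^2 - 35*a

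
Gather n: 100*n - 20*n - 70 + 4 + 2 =80*n - 64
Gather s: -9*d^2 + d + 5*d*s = -9*d^2 + 5*d*s + d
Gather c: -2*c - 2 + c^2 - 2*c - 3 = c^2 - 4*c - 5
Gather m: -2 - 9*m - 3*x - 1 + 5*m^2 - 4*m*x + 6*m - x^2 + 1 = 5*m^2 + m*(-4*x - 3) - x^2 - 3*x - 2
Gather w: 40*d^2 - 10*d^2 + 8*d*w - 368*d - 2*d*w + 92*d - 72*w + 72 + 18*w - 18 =30*d^2 - 276*d + w*(6*d - 54) + 54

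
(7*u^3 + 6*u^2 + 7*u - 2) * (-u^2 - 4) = -7*u^5 - 6*u^4 - 35*u^3 - 22*u^2 - 28*u + 8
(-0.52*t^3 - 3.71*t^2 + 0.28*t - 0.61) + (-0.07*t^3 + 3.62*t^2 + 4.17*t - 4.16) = -0.59*t^3 - 0.0899999999999999*t^2 + 4.45*t - 4.77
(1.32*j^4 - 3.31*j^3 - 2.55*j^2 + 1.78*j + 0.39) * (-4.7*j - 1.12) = -6.204*j^5 + 14.0786*j^4 + 15.6922*j^3 - 5.51*j^2 - 3.8266*j - 0.4368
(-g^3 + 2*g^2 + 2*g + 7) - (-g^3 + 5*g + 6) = 2*g^2 - 3*g + 1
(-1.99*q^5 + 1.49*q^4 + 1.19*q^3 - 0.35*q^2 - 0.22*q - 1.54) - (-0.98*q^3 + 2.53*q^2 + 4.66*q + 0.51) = -1.99*q^5 + 1.49*q^4 + 2.17*q^3 - 2.88*q^2 - 4.88*q - 2.05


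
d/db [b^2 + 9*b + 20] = 2*b + 9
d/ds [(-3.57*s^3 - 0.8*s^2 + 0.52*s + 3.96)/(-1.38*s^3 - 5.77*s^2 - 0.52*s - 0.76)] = (19.4949*s^4 + 5.148*s^3 + 27.9504*s^2 + 46.9144*s + 1.664)/(1.9044*s^6 + 15.9252*s^5 + 34.7281*s^4 + 8.0984*s^3 + 9.0408*s^2 + 0.7904*s + 0.5776)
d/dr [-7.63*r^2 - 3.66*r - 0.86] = -15.26*r - 3.66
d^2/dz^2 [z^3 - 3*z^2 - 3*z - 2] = 6*z - 6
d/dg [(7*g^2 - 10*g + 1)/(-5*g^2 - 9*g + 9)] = (-113*g^2 + 136*g - 81)/(25*g^4 + 90*g^3 - 9*g^2 - 162*g + 81)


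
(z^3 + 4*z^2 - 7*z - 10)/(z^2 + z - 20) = (z^2 - z - 2)/(z - 4)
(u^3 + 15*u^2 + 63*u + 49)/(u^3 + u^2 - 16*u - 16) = (u^2 + 14*u + 49)/(u^2 - 16)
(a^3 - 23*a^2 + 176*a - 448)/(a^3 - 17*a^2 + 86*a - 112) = (a - 8)/(a - 2)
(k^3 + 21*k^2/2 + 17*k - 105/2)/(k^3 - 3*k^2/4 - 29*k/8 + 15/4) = 4*(k^2 + 12*k + 35)/(4*k^2 + 3*k - 10)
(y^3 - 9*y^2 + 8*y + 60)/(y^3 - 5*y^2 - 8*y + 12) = (y - 5)/(y - 1)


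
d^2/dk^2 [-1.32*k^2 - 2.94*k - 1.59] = -2.64000000000000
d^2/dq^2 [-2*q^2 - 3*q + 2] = -4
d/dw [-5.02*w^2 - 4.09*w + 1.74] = -10.04*w - 4.09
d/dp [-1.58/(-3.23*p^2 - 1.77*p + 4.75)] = (-10.2068*p - 2.7966)/(3.23*p^2 + 1.77*p - 4.75)^2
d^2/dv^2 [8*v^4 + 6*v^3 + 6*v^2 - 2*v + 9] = 96*v^2 + 36*v + 12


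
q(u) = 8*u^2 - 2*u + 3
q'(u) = 16*u - 2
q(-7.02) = 411.28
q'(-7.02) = -114.32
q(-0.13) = 3.40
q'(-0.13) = -4.08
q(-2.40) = 53.88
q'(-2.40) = -40.40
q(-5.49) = 255.10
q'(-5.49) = -89.84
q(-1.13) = 15.48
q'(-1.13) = -20.08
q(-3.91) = 133.12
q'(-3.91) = -64.56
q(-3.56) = 111.51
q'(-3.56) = -58.96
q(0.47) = 3.83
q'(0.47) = 5.52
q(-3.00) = 81.00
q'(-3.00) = -50.00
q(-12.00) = 1179.00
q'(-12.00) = -194.00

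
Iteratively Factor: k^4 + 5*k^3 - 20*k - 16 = (k + 2)*(k^3 + 3*k^2 - 6*k - 8) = (k + 2)*(k + 4)*(k^2 - k - 2) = (k + 1)*(k + 2)*(k + 4)*(k - 2)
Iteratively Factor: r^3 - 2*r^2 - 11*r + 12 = (r + 3)*(r^2 - 5*r + 4) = (r - 4)*(r + 3)*(r - 1)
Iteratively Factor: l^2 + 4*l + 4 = (l + 2)*(l + 2)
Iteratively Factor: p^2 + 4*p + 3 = (p + 1)*(p + 3)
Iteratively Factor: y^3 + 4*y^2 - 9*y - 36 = (y + 3)*(y^2 + y - 12) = (y - 3)*(y + 3)*(y + 4)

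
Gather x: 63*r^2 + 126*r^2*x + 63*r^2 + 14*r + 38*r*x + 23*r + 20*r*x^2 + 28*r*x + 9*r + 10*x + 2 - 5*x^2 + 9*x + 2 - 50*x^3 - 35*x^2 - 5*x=126*r^2 + 46*r - 50*x^3 + x^2*(20*r - 40) + x*(126*r^2 + 66*r + 14) + 4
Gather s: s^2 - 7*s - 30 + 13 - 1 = s^2 - 7*s - 18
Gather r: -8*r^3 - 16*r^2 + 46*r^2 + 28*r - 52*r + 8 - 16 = -8*r^3 + 30*r^2 - 24*r - 8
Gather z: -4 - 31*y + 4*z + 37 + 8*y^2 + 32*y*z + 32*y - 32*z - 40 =8*y^2 + y + z*(32*y - 28) - 7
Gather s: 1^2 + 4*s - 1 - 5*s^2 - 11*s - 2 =-5*s^2 - 7*s - 2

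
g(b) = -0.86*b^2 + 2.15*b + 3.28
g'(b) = 2.15 - 1.72*b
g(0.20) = 3.68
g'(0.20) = 1.81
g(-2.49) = -7.41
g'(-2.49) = 6.43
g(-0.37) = 2.37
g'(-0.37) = 2.79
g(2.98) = 2.05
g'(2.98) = -2.98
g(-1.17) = -0.41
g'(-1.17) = 4.16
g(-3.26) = -12.87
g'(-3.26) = 7.76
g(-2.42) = -6.96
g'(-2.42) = 6.31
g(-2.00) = -4.46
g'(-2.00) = 5.59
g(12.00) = -94.76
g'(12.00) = -18.49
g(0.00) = 3.28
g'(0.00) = 2.15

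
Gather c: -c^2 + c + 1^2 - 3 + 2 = -c^2 + c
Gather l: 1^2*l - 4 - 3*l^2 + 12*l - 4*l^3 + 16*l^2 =-4*l^3 + 13*l^2 + 13*l - 4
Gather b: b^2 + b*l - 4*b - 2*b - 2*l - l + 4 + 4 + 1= b^2 + b*(l - 6) - 3*l + 9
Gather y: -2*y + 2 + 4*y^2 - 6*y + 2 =4*y^2 - 8*y + 4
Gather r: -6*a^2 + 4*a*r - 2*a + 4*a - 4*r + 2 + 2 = -6*a^2 + 2*a + r*(4*a - 4) + 4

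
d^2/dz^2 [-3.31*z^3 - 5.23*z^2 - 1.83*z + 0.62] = -19.86*z - 10.46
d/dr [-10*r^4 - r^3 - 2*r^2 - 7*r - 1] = -40*r^3 - 3*r^2 - 4*r - 7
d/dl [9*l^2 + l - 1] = 18*l + 1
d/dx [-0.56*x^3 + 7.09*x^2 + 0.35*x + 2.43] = -1.68*x^2 + 14.18*x + 0.35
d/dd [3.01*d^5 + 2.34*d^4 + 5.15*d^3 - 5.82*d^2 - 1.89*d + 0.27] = 15.05*d^4 + 9.36*d^3 + 15.45*d^2 - 11.64*d - 1.89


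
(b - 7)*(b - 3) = b^2 - 10*b + 21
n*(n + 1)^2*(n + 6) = n^4 + 8*n^3 + 13*n^2 + 6*n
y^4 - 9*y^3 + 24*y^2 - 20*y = y*(y - 5)*(y - 2)^2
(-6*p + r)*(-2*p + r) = 12*p^2 - 8*p*r + r^2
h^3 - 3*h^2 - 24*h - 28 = (h - 7)*(h + 2)^2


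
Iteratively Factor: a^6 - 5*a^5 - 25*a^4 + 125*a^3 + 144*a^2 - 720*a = (a - 4)*(a^5 - a^4 - 29*a^3 + 9*a^2 + 180*a) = a*(a - 4)*(a^4 - a^3 - 29*a^2 + 9*a + 180) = a*(a - 4)*(a - 3)*(a^3 + 2*a^2 - 23*a - 60) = a*(a - 4)*(a - 3)*(a + 3)*(a^2 - a - 20) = a*(a - 5)*(a - 4)*(a - 3)*(a + 3)*(a + 4)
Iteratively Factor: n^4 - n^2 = (n - 1)*(n^3 + n^2) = n*(n - 1)*(n^2 + n) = n^2*(n - 1)*(n + 1)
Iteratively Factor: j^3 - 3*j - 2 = (j + 1)*(j^2 - j - 2) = (j + 1)^2*(j - 2)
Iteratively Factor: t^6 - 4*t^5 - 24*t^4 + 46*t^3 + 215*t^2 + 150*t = (t - 5)*(t^5 + t^4 - 19*t^3 - 49*t^2 - 30*t) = (t - 5)*(t + 1)*(t^4 - 19*t^2 - 30*t) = t*(t - 5)*(t + 1)*(t^3 - 19*t - 30) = t*(t - 5)*(t + 1)*(t + 2)*(t^2 - 2*t - 15) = t*(t - 5)^2*(t + 1)*(t + 2)*(t + 3)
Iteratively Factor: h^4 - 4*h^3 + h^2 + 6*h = (h + 1)*(h^3 - 5*h^2 + 6*h) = h*(h + 1)*(h^2 - 5*h + 6) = h*(h - 2)*(h + 1)*(h - 3)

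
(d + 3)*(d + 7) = d^2 + 10*d + 21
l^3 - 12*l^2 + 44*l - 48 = (l - 6)*(l - 4)*(l - 2)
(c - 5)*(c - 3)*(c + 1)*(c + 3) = c^4 - 4*c^3 - 14*c^2 + 36*c + 45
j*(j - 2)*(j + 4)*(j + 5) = j^4 + 7*j^3 + 2*j^2 - 40*j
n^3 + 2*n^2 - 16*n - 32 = (n - 4)*(n + 2)*(n + 4)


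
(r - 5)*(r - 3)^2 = r^3 - 11*r^2 + 39*r - 45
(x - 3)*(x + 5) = x^2 + 2*x - 15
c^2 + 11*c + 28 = (c + 4)*(c + 7)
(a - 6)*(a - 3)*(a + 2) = a^3 - 7*a^2 + 36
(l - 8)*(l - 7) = l^2 - 15*l + 56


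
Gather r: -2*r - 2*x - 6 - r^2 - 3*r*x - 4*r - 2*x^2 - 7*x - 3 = -r^2 + r*(-3*x - 6) - 2*x^2 - 9*x - 9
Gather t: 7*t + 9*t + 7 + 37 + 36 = 16*t + 80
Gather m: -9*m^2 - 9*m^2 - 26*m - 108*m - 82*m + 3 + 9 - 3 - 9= -18*m^2 - 216*m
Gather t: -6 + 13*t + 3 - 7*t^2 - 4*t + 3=-7*t^2 + 9*t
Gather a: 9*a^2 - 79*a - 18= 9*a^2 - 79*a - 18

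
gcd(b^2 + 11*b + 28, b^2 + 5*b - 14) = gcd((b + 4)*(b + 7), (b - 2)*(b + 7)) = b + 7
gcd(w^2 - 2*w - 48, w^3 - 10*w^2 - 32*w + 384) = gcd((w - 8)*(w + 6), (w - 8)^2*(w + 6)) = w^2 - 2*w - 48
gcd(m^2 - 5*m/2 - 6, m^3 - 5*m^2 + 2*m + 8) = m - 4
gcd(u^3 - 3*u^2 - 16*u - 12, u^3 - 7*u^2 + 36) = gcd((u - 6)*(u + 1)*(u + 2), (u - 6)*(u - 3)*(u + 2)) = u^2 - 4*u - 12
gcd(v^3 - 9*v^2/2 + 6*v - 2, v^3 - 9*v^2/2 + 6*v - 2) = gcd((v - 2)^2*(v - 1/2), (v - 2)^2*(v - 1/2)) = v^3 - 9*v^2/2 + 6*v - 2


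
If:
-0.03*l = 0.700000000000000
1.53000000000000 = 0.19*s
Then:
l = -23.33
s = 8.05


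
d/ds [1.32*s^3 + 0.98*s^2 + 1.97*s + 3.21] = 3.96*s^2 + 1.96*s + 1.97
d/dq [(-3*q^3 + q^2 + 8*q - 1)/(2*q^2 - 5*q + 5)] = (-6*q^4 + 30*q^3 - 66*q^2 + 14*q + 35)/(4*q^4 - 20*q^3 + 45*q^2 - 50*q + 25)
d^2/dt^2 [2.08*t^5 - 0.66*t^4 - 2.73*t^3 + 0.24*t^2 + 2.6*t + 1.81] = 41.6*t^3 - 7.92*t^2 - 16.38*t + 0.48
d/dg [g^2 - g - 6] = 2*g - 1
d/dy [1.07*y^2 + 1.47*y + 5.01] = 2.14*y + 1.47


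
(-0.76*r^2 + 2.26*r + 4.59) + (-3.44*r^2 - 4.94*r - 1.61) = -4.2*r^2 - 2.68*r + 2.98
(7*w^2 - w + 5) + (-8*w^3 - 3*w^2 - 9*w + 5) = -8*w^3 + 4*w^2 - 10*w + 10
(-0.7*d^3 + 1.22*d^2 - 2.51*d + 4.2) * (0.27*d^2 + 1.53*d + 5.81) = -0.189*d^5 - 0.7416*d^4 - 2.8781*d^3 + 4.3819*d^2 - 8.1571*d + 24.402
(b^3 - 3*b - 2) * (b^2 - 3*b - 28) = b^5 - 3*b^4 - 31*b^3 + 7*b^2 + 90*b + 56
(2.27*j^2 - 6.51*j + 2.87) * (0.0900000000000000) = 0.2043*j^2 - 0.5859*j + 0.2583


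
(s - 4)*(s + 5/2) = s^2 - 3*s/2 - 10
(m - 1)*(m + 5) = m^2 + 4*m - 5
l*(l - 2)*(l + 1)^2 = l^4 - 3*l^2 - 2*l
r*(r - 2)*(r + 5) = r^3 + 3*r^2 - 10*r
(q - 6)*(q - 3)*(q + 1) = q^3 - 8*q^2 + 9*q + 18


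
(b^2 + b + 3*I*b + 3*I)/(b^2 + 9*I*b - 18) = (b + 1)/(b + 6*I)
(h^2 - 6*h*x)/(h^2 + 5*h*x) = (h - 6*x)/(h + 5*x)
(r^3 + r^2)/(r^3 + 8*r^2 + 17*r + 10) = r^2/(r^2 + 7*r + 10)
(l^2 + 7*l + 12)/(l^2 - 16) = (l + 3)/(l - 4)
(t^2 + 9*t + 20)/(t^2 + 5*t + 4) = (t + 5)/(t + 1)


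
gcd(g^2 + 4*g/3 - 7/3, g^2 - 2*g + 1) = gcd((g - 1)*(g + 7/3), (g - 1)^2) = g - 1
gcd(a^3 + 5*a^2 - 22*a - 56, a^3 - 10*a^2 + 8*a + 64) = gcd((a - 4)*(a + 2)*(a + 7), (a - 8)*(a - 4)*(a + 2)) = a^2 - 2*a - 8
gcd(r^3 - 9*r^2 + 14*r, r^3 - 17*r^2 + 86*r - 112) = r^2 - 9*r + 14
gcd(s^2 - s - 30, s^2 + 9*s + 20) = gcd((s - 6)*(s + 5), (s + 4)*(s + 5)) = s + 5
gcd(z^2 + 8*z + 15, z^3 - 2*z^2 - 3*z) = 1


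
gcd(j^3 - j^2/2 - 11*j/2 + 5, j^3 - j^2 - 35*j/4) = j + 5/2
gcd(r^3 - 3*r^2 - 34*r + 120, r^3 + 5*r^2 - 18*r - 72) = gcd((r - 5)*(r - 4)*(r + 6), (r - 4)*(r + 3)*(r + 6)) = r^2 + 2*r - 24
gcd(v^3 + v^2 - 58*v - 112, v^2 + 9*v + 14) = v^2 + 9*v + 14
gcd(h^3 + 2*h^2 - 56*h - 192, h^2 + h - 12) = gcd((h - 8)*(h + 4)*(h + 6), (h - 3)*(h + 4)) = h + 4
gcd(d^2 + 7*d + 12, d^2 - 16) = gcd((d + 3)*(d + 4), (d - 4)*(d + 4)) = d + 4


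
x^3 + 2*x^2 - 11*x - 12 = (x - 3)*(x + 1)*(x + 4)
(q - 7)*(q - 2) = q^2 - 9*q + 14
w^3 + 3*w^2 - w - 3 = (w - 1)*(w + 1)*(w + 3)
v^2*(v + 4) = v^3 + 4*v^2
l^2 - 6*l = l*(l - 6)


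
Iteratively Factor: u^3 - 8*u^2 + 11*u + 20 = (u - 4)*(u^2 - 4*u - 5) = (u - 5)*(u - 4)*(u + 1)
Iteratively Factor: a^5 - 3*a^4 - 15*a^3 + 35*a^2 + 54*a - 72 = (a + 3)*(a^4 - 6*a^3 + 3*a^2 + 26*a - 24) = (a + 2)*(a + 3)*(a^3 - 8*a^2 + 19*a - 12) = (a - 3)*(a + 2)*(a + 3)*(a^2 - 5*a + 4) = (a - 4)*(a - 3)*(a + 2)*(a + 3)*(a - 1)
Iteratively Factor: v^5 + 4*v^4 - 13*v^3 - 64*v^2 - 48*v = (v + 1)*(v^4 + 3*v^3 - 16*v^2 - 48*v) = (v + 1)*(v + 3)*(v^3 - 16*v) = (v - 4)*(v + 1)*(v + 3)*(v^2 + 4*v) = v*(v - 4)*(v + 1)*(v + 3)*(v + 4)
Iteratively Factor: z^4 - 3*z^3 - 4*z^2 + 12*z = (z - 3)*(z^3 - 4*z) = z*(z - 3)*(z^2 - 4) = z*(z - 3)*(z + 2)*(z - 2)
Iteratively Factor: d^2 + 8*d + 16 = (d + 4)*(d + 4)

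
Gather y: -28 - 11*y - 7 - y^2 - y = -y^2 - 12*y - 35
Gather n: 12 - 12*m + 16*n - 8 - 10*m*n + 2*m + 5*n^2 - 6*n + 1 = -10*m + 5*n^2 + n*(10 - 10*m) + 5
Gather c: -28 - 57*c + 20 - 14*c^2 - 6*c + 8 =-14*c^2 - 63*c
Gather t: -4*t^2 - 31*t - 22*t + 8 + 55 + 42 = -4*t^2 - 53*t + 105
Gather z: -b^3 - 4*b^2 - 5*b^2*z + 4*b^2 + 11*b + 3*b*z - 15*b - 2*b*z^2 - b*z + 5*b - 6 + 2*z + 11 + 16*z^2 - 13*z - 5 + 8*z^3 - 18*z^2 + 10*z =-b^3 + b + 8*z^3 + z^2*(-2*b - 2) + z*(-5*b^2 + 2*b - 1)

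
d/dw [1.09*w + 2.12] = 1.09000000000000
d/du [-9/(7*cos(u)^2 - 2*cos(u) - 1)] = 18*(1 - 7*cos(u))*sin(u)/(-7*cos(u)^2 + 2*cos(u) + 1)^2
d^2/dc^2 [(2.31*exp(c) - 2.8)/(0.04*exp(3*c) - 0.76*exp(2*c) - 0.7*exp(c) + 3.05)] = (0.014784*exp(6*c) - 0.250992*exp(5*c) + 2.529296*exp(4*c) - 11.2049*exp(3*c) + 30.73308*exp(2*c) - 22.40175*exp(c) + 15.510775)*exp(c)/(6.4e-5*exp(9*c) - 0.003648*exp(8*c) + 0.065952*exp(7*c) - 0.296656*exp(6*c) - 1.71048*exp(5*c) + 3.65544*exp(4*c) + 10.5089*exp(3*c) - 16.7262*exp(2*c) - 19.53525*exp(c) + 28.372625)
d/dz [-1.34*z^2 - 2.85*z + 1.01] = -2.68*z - 2.85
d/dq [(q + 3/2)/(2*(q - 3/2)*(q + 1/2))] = 2*(-4*q^2 - 12*q + 3)/(16*q^4 - 32*q^3 - 8*q^2 + 24*q + 9)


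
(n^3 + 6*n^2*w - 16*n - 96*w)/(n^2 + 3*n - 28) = (n^2 + 6*n*w + 4*n + 24*w)/(n + 7)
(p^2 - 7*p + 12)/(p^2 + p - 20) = (p - 3)/(p + 5)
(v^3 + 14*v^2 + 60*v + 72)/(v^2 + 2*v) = v + 12 + 36/v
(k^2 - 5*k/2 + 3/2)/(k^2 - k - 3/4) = 2*(k - 1)/(2*k + 1)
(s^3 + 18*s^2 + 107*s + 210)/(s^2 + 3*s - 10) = (s^2 + 13*s + 42)/(s - 2)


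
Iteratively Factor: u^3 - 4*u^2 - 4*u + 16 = (u + 2)*(u^2 - 6*u + 8) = (u - 2)*(u + 2)*(u - 4)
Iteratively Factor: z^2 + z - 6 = (z + 3)*(z - 2)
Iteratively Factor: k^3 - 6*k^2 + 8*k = (k)*(k^2 - 6*k + 8) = k*(k - 2)*(k - 4)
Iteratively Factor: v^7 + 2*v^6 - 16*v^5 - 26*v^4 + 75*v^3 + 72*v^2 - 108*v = (v - 2)*(v^6 + 4*v^5 - 8*v^4 - 42*v^3 - 9*v^2 + 54*v) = (v - 2)*(v + 2)*(v^5 + 2*v^4 - 12*v^3 - 18*v^2 + 27*v) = (v - 3)*(v - 2)*(v + 2)*(v^4 + 5*v^3 + 3*v^2 - 9*v) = (v - 3)*(v - 2)*(v + 2)*(v + 3)*(v^3 + 2*v^2 - 3*v) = (v - 3)*(v - 2)*(v - 1)*(v + 2)*(v + 3)*(v^2 + 3*v) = (v - 3)*(v - 2)*(v - 1)*(v + 2)*(v + 3)^2*(v)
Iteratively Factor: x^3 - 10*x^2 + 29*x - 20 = (x - 1)*(x^2 - 9*x + 20) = (x - 5)*(x - 1)*(x - 4)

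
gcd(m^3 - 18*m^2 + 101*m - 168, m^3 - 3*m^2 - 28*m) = m - 7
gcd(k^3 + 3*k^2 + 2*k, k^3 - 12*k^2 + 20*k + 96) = k + 2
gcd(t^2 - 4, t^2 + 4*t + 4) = t + 2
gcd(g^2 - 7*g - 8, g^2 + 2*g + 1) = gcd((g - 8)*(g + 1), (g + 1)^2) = g + 1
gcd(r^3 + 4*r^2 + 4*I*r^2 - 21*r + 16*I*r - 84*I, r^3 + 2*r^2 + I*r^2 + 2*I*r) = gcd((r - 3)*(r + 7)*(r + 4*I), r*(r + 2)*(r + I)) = 1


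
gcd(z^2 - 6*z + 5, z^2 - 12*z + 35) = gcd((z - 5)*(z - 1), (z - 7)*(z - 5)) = z - 5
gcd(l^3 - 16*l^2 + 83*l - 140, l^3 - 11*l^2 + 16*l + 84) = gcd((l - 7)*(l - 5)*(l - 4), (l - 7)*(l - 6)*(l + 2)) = l - 7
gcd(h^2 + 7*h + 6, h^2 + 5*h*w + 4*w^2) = 1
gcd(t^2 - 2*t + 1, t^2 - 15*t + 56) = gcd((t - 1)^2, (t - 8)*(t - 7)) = 1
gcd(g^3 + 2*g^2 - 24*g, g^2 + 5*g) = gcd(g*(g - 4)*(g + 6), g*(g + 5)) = g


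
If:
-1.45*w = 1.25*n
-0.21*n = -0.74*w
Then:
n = 0.00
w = 0.00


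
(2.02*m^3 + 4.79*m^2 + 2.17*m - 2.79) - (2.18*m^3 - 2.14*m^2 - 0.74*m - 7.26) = -0.16*m^3 + 6.93*m^2 + 2.91*m + 4.47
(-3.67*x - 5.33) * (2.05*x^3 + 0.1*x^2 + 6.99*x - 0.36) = -7.5235*x^4 - 11.2935*x^3 - 26.1863*x^2 - 35.9355*x + 1.9188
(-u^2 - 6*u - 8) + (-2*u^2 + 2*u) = -3*u^2 - 4*u - 8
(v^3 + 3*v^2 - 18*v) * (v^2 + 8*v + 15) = v^5 + 11*v^4 + 21*v^3 - 99*v^2 - 270*v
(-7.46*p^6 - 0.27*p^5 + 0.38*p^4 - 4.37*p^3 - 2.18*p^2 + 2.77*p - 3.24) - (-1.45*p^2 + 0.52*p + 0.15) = -7.46*p^6 - 0.27*p^5 + 0.38*p^4 - 4.37*p^3 - 0.73*p^2 + 2.25*p - 3.39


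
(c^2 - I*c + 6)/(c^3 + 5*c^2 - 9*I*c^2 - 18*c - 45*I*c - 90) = (c + 2*I)/(c^2 + c*(5 - 6*I) - 30*I)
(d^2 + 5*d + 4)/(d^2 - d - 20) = (d + 1)/(d - 5)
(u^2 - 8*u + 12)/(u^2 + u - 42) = (u - 2)/(u + 7)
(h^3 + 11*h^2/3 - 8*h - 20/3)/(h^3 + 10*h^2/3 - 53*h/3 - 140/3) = (3*h^2 - 4*h - 4)/(3*h^2 - 5*h - 28)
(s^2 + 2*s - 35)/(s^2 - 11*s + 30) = (s + 7)/(s - 6)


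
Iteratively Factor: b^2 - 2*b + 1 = (b - 1)*(b - 1)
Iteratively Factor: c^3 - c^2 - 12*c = (c + 3)*(c^2 - 4*c) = (c - 4)*(c + 3)*(c)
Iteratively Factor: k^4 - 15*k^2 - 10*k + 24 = (k - 4)*(k^3 + 4*k^2 + k - 6) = (k - 4)*(k + 3)*(k^2 + k - 2) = (k - 4)*(k - 1)*(k + 3)*(k + 2)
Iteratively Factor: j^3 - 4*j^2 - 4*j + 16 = (j + 2)*(j^2 - 6*j + 8) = (j - 2)*(j + 2)*(j - 4)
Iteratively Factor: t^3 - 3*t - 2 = (t + 1)*(t^2 - t - 2) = (t + 1)^2*(t - 2)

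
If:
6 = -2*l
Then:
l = -3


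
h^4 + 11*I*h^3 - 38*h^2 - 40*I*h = h*(h + 2*I)*(h + 4*I)*(h + 5*I)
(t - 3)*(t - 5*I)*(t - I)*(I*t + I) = I*t^4 + 6*t^3 - 2*I*t^3 - 12*t^2 - 8*I*t^2 - 18*t + 10*I*t + 15*I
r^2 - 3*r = r*(r - 3)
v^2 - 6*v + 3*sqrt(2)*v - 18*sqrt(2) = (v - 6)*(v + 3*sqrt(2))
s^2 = s^2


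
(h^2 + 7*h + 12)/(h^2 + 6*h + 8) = (h + 3)/(h + 2)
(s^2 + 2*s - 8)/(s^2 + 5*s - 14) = (s + 4)/(s + 7)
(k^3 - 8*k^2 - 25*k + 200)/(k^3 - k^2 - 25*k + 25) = (k - 8)/(k - 1)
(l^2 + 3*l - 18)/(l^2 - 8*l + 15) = (l + 6)/(l - 5)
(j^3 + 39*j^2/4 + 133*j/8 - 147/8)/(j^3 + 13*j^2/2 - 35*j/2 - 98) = (j - 3/4)/(j - 4)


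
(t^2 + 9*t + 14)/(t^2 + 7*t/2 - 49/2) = 2*(t + 2)/(2*t - 7)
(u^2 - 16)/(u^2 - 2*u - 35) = (16 - u^2)/(-u^2 + 2*u + 35)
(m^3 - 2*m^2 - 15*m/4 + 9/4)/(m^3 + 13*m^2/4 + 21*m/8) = 2*(2*m^2 - 7*m + 3)/(m*(4*m + 7))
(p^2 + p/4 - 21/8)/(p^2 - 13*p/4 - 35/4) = (p - 3/2)/(p - 5)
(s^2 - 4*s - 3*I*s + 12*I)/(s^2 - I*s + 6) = (s - 4)/(s + 2*I)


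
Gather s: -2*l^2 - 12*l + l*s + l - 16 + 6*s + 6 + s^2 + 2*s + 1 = -2*l^2 - 11*l + s^2 + s*(l + 8) - 9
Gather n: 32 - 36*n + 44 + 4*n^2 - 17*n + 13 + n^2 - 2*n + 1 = 5*n^2 - 55*n + 90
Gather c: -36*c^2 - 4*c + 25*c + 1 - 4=-36*c^2 + 21*c - 3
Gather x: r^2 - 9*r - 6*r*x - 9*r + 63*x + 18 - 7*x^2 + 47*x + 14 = r^2 - 18*r - 7*x^2 + x*(110 - 6*r) + 32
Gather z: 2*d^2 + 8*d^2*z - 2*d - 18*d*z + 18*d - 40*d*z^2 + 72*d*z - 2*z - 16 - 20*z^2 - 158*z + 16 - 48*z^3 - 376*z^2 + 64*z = 2*d^2 + 16*d - 48*z^3 + z^2*(-40*d - 396) + z*(8*d^2 + 54*d - 96)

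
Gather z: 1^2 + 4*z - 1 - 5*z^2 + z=-5*z^2 + 5*z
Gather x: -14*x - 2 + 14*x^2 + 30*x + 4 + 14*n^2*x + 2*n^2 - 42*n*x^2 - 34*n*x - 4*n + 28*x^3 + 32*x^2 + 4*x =2*n^2 - 4*n + 28*x^3 + x^2*(46 - 42*n) + x*(14*n^2 - 34*n + 20) + 2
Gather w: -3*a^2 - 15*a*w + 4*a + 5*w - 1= -3*a^2 + 4*a + w*(5 - 15*a) - 1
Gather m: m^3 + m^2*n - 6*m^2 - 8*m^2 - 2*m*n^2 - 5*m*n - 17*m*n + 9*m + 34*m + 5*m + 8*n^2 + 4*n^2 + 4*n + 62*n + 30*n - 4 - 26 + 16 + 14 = m^3 + m^2*(n - 14) + m*(-2*n^2 - 22*n + 48) + 12*n^2 + 96*n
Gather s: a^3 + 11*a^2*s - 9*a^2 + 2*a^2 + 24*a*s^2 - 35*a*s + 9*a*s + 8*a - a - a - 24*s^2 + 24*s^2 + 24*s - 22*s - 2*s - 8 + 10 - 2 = a^3 - 7*a^2 + 24*a*s^2 + 6*a + s*(11*a^2 - 26*a)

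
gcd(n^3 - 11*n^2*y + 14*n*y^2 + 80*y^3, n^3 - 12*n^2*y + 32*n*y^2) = -n + 8*y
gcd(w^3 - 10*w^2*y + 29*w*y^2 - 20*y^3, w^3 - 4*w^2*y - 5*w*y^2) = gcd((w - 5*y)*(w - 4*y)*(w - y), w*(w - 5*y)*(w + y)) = -w + 5*y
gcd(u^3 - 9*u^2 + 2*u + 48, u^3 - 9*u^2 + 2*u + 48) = u^3 - 9*u^2 + 2*u + 48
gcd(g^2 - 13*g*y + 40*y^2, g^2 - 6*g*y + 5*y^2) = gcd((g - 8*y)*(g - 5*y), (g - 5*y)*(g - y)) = -g + 5*y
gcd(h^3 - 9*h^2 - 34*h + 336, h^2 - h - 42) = h^2 - h - 42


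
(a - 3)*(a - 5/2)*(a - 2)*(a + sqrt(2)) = a^4 - 15*a^3/2 + sqrt(2)*a^3 - 15*sqrt(2)*a^2/2 + 37*a^2/2 - 15*a + 37*sqrt(2)*a/2 - 15*sqrt(2)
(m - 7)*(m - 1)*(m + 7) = m^3 - m^2 - 49*m + 49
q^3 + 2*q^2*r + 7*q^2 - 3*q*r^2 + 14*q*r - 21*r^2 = (q + 7)*(q - r)*(q + 3*r)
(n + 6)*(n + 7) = n^2 + 13*n + 42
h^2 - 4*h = h*(h - 4)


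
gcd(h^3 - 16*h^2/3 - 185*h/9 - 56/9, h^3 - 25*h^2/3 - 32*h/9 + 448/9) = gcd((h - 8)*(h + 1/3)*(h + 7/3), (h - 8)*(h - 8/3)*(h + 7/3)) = h^2 - 17*h/3 - 56/3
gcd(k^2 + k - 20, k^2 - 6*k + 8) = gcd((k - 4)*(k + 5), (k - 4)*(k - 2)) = k - 4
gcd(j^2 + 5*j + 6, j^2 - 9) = j + 3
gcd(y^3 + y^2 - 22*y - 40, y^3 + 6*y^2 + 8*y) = y^2 + 6*y + 8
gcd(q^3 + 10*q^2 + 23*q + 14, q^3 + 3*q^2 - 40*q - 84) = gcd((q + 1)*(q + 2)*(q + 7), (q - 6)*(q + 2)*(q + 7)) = q^2 + 9*q + 14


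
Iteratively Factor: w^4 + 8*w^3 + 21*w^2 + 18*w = (w)*(w^3 + 8*w^2 + 21*w + 18) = w*(w + 3)*(w^2 + 5*w + 6) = w*(w + 3)^2*(w + 2)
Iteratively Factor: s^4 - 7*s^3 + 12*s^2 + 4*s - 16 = (s - 2)*(s^3 - 5*s^2 + 2*s + 8) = (s - 2)^2*(s^2 - 3*s - 4) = (s - 4)*(s - 2)^2*(s + 1)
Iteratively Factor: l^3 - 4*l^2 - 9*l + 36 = (l - 4)*(l^2 - 9) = (l - 4)*(l + 3)*(l - 3)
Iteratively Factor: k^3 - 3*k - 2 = (k - 2)*(k^2 + 2*k + 1) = (k - 2)*(k + 1)*(k + 1)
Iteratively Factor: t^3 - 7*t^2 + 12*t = (t - 3)*(t^2 - 4*t) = t*(t - 3)*(t - 4)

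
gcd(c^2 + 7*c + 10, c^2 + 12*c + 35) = c + 5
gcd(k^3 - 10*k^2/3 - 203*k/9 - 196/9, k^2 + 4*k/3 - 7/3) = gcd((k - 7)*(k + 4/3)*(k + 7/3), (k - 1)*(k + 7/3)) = k + 7/3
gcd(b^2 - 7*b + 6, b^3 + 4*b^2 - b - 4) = b - 1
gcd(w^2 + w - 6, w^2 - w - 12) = w + 3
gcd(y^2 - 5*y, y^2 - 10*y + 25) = y - 5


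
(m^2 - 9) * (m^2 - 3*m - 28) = m^4 - 3*m^3 - 37*m^2 + 27*m + 252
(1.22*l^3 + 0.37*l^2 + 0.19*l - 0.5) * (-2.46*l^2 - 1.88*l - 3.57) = -3.0012*l^5 - 3.2038*l^4 - 5.5184*l^3 - 0.4481*l^2 + 0.2617*l + 1.785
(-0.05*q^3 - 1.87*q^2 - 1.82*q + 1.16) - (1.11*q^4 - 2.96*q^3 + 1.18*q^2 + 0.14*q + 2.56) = -1.11*q^4 + 2.91*q^3 - 3.05*q^2 - 1.96*q - 1.4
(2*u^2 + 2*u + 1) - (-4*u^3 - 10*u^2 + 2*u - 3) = 4*u^3 + 12*u^2 + 4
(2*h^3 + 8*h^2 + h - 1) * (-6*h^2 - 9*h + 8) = -12*h^5 - 66*h^4 - 62*h^3 + 61*h^2 + 17*h - 8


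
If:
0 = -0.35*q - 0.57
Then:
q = -1.63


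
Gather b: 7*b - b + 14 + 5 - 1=6*b + 18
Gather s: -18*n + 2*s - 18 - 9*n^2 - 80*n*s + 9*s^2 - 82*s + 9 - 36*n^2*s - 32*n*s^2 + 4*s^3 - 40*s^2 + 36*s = -9*n^2 - 18*n + 4*s^3 + s^2*(-32*n - 31) + s*(-36*n^2 - 80*n - 44) - 9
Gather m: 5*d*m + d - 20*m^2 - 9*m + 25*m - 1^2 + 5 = d - 20*m^2 + m*(5*d + 16) + 4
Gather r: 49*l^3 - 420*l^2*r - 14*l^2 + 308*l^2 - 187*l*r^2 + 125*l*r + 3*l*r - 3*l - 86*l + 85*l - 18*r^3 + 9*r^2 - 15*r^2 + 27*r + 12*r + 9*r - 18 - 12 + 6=49*l^3 + 294*l^2 - 4*l - 18*r^3 + r^2*(-187*l - 6) + r*(-420*l^2 + 128*l + 48) - 24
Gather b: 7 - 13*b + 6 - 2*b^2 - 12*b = -2*b^2 - 25*b + 13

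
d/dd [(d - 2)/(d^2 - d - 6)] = (d^2 - d - (d - 2)*(2*d - 1) - 6)/(-d^2 + d + 6)^2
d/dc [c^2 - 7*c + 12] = 2*c - 7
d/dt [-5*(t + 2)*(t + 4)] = -10*t - 30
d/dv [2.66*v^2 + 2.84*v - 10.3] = 5.32*v + 2.84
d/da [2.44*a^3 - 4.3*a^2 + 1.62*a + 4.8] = 7.32*a^2 - 8.6*a + 1.62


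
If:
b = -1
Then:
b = -1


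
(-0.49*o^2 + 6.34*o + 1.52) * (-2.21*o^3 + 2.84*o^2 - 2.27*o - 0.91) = 1.0829*o^5 - 15.403*o^4 + 15.7587*o^3 - 9.6291*o^2 - 9.2198*o - 1.3832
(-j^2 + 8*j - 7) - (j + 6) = -j^2 + 7*j - 13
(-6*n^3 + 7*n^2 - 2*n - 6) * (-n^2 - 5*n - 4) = 6*n^5 + 23*n^4 - 9*n^3 - 12*n^2 + 38*n + 24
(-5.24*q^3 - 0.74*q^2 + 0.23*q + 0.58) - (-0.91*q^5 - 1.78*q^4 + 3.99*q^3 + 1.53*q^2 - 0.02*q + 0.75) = 0.91*q^5 + 1.78*q^4 - 9.23*q^3 - 2.27*q^2 + 0.25*q - 0.17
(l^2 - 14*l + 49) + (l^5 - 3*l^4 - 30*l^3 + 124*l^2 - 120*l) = l^5 - 3*l^4 - 30*l^3 + 125*l^2 - 134*l + 49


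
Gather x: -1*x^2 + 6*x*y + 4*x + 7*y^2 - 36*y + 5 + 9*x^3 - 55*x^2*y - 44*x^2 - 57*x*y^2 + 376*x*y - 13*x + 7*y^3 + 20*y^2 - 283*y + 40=9*x^3 + x^2*(-55*y - 45) + x*(-57*y^2 + 382*y - 9) + 7*y^3 + 27*y^2 - 319*y + 45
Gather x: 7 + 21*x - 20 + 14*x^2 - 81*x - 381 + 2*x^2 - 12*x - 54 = 16*x^2 - 72*x - 448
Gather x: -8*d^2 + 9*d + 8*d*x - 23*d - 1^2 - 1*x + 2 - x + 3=-8*d^2 - 14*d + x*(8*d - 2) + 4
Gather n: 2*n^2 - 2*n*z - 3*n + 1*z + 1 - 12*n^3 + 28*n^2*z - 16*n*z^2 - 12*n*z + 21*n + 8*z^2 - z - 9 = -12*n^3 + n^2*(28*z + 2) + n*(-16*z^2 - 14*z + 18) + 8*z^2 - 8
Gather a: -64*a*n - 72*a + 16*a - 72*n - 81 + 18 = a*(-64*n - 56) - 72*n - 63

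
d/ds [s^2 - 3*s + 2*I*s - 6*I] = 2*s - 3 + 2*I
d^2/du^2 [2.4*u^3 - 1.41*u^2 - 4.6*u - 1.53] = 14.4*u - 2.82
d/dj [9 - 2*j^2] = -4*j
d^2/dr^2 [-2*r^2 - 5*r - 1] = -4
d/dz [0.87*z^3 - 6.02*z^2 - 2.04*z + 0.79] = 2.61*z^2 - 12.04*z - 2.04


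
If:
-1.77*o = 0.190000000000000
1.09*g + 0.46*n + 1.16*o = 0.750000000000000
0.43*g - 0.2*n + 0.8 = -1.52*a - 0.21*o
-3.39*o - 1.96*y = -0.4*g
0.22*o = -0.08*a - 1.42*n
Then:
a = -0.72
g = 0.78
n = 0.06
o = -0.11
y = 0.34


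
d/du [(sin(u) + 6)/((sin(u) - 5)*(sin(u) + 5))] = (-12*sin(u) + cos(u)^2 - 26)*cos(u)/((sin(u) - 5)^2*(sin(u) + 5)^2)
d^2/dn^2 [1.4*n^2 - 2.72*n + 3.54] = 2.80000000000000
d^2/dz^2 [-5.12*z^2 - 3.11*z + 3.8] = -10.2400000000000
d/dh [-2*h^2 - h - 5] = -4*h - 1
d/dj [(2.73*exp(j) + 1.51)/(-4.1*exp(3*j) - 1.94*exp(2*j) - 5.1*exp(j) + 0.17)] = (22.386*exp(3*j) + 23.8692*exp(2*j) + 5.8588*exp(j) + 8.1651)*exp(j)/(16.81*exp(6*j) + 15.908*exp(5*j) + 45.5836*exp(4*j) + 18.394*exp(3*j) + 25.3504*exp(2*j) - 1.734*exp(j) + 0.0289)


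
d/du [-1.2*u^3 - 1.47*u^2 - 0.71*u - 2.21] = -3.6*u^2 - 2.94*u - 0.71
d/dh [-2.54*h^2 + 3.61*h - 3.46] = 3.61 - 5.08*h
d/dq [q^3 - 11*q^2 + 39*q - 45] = 3*q^2 - 22*q + 39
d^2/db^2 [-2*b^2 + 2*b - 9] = -4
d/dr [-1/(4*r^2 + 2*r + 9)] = 2*(4*r + 1)/(4*r^2 + 2*r + 9)^2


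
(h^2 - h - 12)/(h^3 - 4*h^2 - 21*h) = (h - 4)/(h*(h - 7))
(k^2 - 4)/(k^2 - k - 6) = (k - 2)/(k - 3)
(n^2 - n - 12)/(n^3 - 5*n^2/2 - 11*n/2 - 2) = 2*(n + 3)/(2*n^2 + 3*n + 1)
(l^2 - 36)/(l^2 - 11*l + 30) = (l + 6)/(l - 5)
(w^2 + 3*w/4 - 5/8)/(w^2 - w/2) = (w + 5/4)/w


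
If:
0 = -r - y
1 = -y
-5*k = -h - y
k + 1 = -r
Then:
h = -9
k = -2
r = 1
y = -1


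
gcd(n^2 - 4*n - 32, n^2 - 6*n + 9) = 1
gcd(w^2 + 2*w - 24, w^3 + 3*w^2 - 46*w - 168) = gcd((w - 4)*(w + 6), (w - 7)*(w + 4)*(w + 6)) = w + 6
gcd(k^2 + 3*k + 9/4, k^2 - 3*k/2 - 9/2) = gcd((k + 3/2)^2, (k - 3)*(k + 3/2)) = k + 3/2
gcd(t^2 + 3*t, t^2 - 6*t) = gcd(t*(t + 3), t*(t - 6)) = t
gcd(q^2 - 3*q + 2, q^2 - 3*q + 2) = q^2 - 3*q + 2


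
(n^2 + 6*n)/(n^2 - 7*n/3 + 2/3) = 3*n*(n + 6)/(3*n^2 - 7*n + 2)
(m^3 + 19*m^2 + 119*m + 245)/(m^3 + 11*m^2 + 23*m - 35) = (m + 7)/(m - 1)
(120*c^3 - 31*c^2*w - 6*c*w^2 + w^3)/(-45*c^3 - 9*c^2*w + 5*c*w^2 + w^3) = (-8*c + w)/(3*c + w)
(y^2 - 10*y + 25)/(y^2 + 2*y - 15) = (y^2 - 10*y + 25)/(y^2 + 2*y - 15)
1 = 1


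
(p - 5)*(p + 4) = p^2 - p - 20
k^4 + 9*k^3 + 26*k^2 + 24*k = k*(k + 2)*(k + 3)*(k + 4)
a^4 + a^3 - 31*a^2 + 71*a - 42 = (a - 3)*(a - 2)*(a - 1)*(a + 7)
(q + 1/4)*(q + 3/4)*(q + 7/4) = q^3 + 11*q^2/4 + 31*q/16 + 21/64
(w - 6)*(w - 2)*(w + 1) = w^3 - 7*w^2 + 4*w + 12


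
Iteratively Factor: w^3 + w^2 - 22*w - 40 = (w + 4)*(w^2 - 3*w - 10) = (w - 5)*(w + 4)*(w + 2)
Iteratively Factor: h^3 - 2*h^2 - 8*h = (h)*(h^2 - 2*h - 8) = h*(h + 2)*(h - 4)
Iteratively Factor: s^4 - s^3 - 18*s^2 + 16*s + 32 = (s + 4)*(s^3 - 5*s^2 + 2*s + 8) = (s - 4)*(s + 4)*(s^2 - s - 2) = (s - 4)*(s + 1)*(s + 4)*(s - 2)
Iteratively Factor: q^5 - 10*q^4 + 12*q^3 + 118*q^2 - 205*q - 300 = (q - 5)*(q^4 - 5*q^3 - 13*q^2 + 53*q + 60) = (q - 5)*(q + 1)*(q^3 - 6*q^2 - 7*q + 60) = (q - 5)*(q - 4)*(q + 1)*(q^2 - 2*q - 15) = (q - 5)*(q - 4)*(q + 1)*(q + 3)*(q - 5)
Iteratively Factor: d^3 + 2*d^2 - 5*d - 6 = (d + 3)*(d^2 - d - 2) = (d - 2)*(d + 3)*(d + 1)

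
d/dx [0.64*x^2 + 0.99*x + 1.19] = 1.28*x + 0.99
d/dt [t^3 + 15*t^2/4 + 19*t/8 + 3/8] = 3*t^2 + 15*t/2 + 19/8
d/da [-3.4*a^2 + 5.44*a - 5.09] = 5.44 - 6.8*a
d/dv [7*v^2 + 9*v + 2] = 14*v + 9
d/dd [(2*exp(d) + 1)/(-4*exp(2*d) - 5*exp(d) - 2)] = (8*exp(2*d) + 8*exp(d) + 1)*exp(d)/(16*exp(4*d) + 40*exp(3*d) + 41*exp(2*d) + 20*exp(d) + 4)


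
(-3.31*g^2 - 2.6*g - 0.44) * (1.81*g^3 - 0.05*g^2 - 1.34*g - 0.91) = -5.9911*g^5 - 4.5405*g^4 + 3.769*g^3 + 6.5181*g^2 + 2.9556*g + 0.4004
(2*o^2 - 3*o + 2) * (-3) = -6*o^2 + 9*o - 6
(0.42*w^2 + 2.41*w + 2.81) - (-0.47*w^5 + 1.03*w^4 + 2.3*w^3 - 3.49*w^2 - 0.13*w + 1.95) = 0.47*w^5 - 1.03*w^4 - 2.3*w^3 + 3.91*w^2 + 2.54*w + 0.86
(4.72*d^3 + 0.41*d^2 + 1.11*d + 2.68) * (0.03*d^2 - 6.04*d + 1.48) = 0.1416*d^5 - 28.4965*d^4 + 4.5425*d^3 - 6.0172*d^2 - 14.5444*d + 3.9664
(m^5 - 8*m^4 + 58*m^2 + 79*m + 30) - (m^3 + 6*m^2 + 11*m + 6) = m^5 - 8*m^4 - m^3 + 52*m^2 + 68*m + 24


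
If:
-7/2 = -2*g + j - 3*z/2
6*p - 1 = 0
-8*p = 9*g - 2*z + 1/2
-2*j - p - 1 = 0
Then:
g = 37/210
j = -7/12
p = 1/6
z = 359/210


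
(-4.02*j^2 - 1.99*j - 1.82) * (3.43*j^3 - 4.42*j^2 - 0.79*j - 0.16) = -13.7886*j^5 + 10.9427*j^4 + 5.729*j^3 + 10.2597*j^2 + 1.7562*j + 0.2912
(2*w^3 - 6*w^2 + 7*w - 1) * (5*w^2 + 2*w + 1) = 10*w^5 - 26*w^4 + 25*w^3 + 3*w^2 + 5*w - 1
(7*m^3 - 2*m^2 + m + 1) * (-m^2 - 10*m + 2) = -7*m^5 - 68*m^4 + 33*m^3 - 15*m^2 - 8*m + 2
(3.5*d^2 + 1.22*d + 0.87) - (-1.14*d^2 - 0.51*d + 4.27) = 4.64*d^2 + 1.73*d - 3.4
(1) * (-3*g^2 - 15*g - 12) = -3*g^2 - 15*g - 12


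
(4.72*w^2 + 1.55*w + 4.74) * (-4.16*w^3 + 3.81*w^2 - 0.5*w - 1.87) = -19.6352*w^5 + 11.5352*w^4 - 16.1729*w^3 + 8.458*w^2 - 5.2685*w - 8.8638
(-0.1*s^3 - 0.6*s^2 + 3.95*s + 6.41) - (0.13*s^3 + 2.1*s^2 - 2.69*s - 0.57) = -0.23*s^3 - 2.7*s^2 + 6.64*s + 6.98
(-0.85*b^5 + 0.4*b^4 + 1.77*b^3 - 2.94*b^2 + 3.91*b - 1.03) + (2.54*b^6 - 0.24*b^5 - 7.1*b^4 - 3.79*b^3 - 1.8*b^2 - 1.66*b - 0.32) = 2.54*b^6 - 1.09*b^5 - 6.7*b^4 - 2.02*b^3 - 4.74*b^2 + 2.25*b - 1.35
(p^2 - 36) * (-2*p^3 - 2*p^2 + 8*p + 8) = -2*p^5 - 2*p^4 + 80*p^3 + 80*p^2 - 288*p - 288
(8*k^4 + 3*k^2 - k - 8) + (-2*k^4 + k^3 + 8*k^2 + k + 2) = 6*k^4 + k^3 + 11*k^2 - 6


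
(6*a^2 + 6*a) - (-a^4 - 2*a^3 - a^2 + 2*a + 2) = a^4 + 2*a^3 + 7*a^2 + 4*a - 2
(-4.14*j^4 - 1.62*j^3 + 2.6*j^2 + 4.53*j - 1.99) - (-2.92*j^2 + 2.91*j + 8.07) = -4.14*j^4 - 1.62*j^3 + 5.52*j^2 + 1.62*j - 10.06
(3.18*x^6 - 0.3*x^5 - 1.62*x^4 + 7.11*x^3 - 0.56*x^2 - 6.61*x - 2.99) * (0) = 0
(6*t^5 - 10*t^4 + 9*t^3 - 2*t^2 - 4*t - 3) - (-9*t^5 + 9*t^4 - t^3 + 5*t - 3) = 15*t^5 - 19*t^4 + 10*t^3 - 2*t^2 - 9*t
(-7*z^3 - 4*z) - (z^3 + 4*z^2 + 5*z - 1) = -8*z^3 - 4*z^2 - 9*z + 1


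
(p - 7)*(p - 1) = p^2 - 8*p + 7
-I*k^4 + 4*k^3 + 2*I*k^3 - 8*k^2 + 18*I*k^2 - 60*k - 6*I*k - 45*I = (k - 5)*(k + 3)*(k + 3*I)*(-I*k + 1)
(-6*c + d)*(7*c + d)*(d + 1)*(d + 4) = -42*c^2*d^2 - 210*c^2*d - 168*c^2 + c*d^3 + 5*c*d^2 + 4*c*d + d^4 + 5*d^3 + 4*d^2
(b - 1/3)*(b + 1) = b^2 + 2*b/3 - 1/3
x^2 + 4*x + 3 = (x + 1)*(x + 3)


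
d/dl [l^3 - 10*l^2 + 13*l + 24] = 3*l^2 - 20*l + 13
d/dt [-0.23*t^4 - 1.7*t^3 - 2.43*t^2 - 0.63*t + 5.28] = -0.92*t^3 - 5.1*t^2 - 4.86*t - 0.63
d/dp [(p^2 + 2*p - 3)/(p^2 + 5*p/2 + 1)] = 2*(p^2 + 16*p + 19)/(4*p^4 + 20*p^3 + 33*p^2 + 20*p + 4)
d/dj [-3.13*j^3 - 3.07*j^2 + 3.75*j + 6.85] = -9.39*j^2 - 6.14*j + 3.75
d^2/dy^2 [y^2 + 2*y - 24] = 2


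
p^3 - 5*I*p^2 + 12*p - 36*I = (p - 6*I)*(p - 2*I)*(p + 3*I)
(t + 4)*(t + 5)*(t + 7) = t^3 + 16*t^2 + 83*t + 140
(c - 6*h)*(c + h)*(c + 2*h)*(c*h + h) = c^4*h - 3*c^3*h^2 + c^3*h - 16*c^2*h^3 - 3*c^2*h^2 - 12*c*h^4 - 16*c*h^3 - 12*h^4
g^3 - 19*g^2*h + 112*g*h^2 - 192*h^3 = (g - 8*h)^2*(g - 3*h)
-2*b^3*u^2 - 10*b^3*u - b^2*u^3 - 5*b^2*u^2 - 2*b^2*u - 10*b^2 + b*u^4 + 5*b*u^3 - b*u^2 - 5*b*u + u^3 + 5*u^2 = (-2*b + u)*(b + u)*(u + 5)*(b*u + 1)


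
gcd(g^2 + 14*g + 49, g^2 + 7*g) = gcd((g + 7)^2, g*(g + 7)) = g + 7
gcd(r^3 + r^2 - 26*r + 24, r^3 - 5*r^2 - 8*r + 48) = r - 4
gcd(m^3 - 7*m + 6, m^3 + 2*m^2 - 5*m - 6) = m^2 + m - 6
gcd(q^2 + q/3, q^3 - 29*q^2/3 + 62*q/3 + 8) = q + 1/3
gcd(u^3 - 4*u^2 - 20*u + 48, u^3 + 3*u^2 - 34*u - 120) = u^2 - 2*u - 24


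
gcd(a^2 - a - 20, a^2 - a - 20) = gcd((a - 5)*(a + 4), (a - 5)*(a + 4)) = a^2 - a - 20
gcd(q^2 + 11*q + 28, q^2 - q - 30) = 1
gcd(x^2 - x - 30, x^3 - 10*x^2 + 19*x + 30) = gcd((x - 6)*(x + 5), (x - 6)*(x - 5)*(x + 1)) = x - 6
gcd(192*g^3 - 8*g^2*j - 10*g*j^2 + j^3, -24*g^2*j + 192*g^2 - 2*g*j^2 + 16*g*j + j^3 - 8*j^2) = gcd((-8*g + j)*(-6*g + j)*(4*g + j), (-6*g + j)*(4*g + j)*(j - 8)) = 24*g^2 + 2*g*j - j^2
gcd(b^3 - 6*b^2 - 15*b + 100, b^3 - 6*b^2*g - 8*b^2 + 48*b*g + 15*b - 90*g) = b - 5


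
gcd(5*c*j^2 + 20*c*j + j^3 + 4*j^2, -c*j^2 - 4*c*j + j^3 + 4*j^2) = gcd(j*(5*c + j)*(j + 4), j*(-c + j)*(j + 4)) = j^2 + 4*j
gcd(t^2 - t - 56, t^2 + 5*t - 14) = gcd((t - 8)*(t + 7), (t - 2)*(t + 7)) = t + 7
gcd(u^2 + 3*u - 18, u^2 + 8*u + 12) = u + 6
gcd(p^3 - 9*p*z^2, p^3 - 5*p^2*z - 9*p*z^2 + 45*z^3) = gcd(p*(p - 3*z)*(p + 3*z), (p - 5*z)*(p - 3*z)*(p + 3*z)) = -p^2 + 9*z^2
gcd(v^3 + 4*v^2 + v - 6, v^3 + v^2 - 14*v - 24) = v^2 + 5*v + 6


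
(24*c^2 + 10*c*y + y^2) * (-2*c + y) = -48*c^3 + 4*c^2*y + 8*c*y^2 + y^3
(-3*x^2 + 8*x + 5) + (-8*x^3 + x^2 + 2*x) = -8*x^3 - 2*x^2 + 10*x + 5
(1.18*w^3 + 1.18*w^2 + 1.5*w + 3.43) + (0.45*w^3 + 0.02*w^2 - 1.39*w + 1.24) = 1.63*w^3 + 1.2*w^2 + 0.11*w + 4.67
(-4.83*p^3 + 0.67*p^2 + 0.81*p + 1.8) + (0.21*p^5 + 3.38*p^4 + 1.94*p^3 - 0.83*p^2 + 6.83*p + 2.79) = 0.21*p^5 + 3.38*p^4 - 2.89*p^3 - 0.16*p^2 + 7.64*p + 4.59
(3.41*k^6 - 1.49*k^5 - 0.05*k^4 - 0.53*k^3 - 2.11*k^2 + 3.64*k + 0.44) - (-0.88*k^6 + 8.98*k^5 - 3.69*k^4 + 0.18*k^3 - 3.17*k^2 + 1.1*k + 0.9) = 4.29*k^6 - 10.47*k^5 + 3.64*k^4 - 0.71*k^3 + 1.06*k^2 + 2.54*k - 0.46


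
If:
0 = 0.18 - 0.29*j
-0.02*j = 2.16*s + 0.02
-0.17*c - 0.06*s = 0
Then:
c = 0.01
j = 0.62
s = -0.02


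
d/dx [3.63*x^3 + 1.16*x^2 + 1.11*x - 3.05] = 10.89*x^2 + 2.32*x + 1.11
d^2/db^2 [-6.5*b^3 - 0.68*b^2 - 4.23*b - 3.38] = -39.0*b - 1.36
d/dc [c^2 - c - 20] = 2*c - 1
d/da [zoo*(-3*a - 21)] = zoo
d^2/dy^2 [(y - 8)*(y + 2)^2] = 6*y - 8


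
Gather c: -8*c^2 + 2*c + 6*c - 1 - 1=-8*c^2 + 8*c - 2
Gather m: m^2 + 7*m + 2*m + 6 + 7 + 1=m^2 + 9*m + 14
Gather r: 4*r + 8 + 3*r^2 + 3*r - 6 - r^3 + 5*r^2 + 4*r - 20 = -r^3 + 8*r^2 + 11*r - 18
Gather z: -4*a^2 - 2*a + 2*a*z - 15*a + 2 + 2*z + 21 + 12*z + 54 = -4*a^2 - 17*a + z*(2*a + 14) + 77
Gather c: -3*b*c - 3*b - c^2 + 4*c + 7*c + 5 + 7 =-3*b - c^2 + c*(11 - 3*b) + 12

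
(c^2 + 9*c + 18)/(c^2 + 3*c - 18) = (c + 3)/(c - 3)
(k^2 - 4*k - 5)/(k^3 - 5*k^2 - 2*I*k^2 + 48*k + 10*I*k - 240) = (k + 1)/(k^2 - 2*I*k + 48)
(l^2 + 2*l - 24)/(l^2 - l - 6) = (-l^2 - 2*l + 24)/(-l^2 + l + 6)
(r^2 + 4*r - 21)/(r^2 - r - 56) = (r - 3)/(r - 8)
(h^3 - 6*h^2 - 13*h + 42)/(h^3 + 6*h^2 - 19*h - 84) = (h^2 - 9*h + 14)/(h^2 + 3*h - 28)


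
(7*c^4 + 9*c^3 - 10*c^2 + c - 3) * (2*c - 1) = 14*c^5 + 11*c^4 - 29*c^3 + 12*c^2 - 7*c + 3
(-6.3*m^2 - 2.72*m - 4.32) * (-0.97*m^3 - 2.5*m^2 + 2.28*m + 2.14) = 6.111*m^5 + 18.3884*m^4 - 3.3736*m^3 - 8.8836*m^2 - 15.6704*m - 9.2448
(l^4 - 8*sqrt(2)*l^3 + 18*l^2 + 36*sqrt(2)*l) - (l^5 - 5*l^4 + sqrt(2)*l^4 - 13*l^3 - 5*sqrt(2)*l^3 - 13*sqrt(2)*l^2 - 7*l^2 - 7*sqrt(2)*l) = -l^5 - sqrt(2)*l^4 + 6*l^4 - 3*sqrt(2)*l^3 + 13*l^3 + 13*sqrt(2)*l^2 + 25*l^2 + 43*sqrt(2)*l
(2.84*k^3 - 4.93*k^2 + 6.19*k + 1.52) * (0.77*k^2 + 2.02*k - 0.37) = 2.1868*k^5 + 1.9407*k^4 - 6.2431*k^3 + 15.4983*k^2 + 0.7801*k - 0.5624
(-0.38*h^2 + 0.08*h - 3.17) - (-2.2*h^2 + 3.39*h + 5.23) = 1.82*h^2 - 3.31*h - 8.4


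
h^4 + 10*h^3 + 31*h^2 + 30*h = h*(h + 2)*(h + 3)*(h + 5)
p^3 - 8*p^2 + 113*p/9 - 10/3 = (p - 6)*(p - 5/3)*(p - 1/3)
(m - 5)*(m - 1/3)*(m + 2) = m^3 - 10*m^2/3 - 9*m + 10/3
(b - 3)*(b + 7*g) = b^2 + 7*b*g - 3*b - 21*g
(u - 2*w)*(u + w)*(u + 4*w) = u^3 + 3*u^2*w - 6*u*w^2 - 8*w^3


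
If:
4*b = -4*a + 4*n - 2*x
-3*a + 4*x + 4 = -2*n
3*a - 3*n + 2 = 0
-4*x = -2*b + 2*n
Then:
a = 80/39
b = 14/13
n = 106/39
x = -32/39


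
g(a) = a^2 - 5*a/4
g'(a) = 2*a - 5/4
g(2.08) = 1.73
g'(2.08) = 2.91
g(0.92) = -0.30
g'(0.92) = 0.59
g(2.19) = 2.06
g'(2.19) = 3.13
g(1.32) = 0.09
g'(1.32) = 1.39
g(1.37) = 0.16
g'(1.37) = 1.49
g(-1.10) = 2.58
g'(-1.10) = -3.45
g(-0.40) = 0.66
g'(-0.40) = -2.05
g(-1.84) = 5.69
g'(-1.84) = -4.93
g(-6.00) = 43.50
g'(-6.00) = -13.25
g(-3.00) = 12.75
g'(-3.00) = -7.25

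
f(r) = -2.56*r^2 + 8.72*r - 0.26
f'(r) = 8.72 - 5.12*r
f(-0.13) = -1.44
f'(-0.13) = 9.39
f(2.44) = 5.78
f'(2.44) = -3.77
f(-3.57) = -64.02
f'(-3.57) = 27.00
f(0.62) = 4.16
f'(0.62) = 5.55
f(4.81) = -17.55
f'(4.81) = -15.91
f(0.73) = 4.74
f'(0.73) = 4.98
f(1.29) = 6.73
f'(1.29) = 2.12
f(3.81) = -4.20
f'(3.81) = -10.79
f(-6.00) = -144.74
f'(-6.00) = 39.44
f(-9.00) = -286.10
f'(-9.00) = 54.80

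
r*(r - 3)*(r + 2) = r^3 - r^2 - 6*r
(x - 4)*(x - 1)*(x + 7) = x^3 + 2*x^2 - 31*x + 28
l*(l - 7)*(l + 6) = l^3 - l^2 - 42*l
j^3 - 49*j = j*(j - 7)*(j + 7)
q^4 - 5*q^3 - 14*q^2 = q^2*(q - 7)*(q + 2)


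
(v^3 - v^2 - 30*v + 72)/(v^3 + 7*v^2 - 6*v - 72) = (v - 4)/(v + 4)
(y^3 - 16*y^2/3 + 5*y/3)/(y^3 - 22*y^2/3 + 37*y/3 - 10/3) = y/(y - 2)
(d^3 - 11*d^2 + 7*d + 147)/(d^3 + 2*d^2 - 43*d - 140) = (d^2 - 4*d - 21)/(d^2 + 9*d + 20)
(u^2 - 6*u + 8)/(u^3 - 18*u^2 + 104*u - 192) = (u - 2)/(u^2 - 14*u + 48)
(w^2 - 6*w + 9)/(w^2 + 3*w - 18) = (w - 3)/(w + 6)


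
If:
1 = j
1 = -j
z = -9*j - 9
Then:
No Solution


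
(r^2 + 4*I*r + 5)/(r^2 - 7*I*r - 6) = (r + 5*I)/(r - 6*I)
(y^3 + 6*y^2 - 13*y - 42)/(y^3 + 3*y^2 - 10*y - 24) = (y + 7)/(y + 4)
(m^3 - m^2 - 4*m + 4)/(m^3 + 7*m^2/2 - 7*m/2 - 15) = 2*(m^2 + m - 2)/(2*m^2 + 11*m + 15)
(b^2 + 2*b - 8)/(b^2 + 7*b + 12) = (b - 2)/(b + 3)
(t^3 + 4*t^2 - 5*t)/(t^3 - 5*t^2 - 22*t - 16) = t*(-t^2 - 4*t + 5)/(-t^3 + 5*t^2 + 22*t + 16)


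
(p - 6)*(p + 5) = p^2 - p - 30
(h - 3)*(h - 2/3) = h^2 - 11*h/3 + 2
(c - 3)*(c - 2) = c^2 - 5*c + 6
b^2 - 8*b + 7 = (b - 7)*(b - 1)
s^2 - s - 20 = (s - 5)*(s + 4)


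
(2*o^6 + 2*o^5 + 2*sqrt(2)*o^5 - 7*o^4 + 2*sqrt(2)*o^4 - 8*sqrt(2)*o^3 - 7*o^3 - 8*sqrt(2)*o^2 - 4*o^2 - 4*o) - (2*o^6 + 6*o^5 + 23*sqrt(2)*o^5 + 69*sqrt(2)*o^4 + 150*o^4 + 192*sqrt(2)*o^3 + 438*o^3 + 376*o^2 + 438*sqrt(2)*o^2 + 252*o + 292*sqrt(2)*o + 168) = -21*sqrt(2)*o^5 - 4*o^5 - 157*o^4 - 67*sqrt(2)*o^4 - 445*o^3 - 200*sqrt(2)*o^3 - 446*sqrt(2)*o^2 - 380*o^2 - 292*sqrt(2)*o - 256*o - 168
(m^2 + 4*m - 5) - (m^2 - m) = 5*m - 5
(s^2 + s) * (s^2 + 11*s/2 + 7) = s^4 + 13*s^3/2 + 25*s^2/2 + 7*s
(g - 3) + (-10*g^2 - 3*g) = -10*g^2 - 2*g - 3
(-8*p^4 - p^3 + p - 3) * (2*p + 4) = -16*p^5 - 34*p^4 - 4*p^3 + 2*p^2 - 2*p - 12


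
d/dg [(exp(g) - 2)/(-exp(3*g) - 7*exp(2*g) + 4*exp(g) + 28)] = (2*exp(g) + 9)*exp(g)/(exp(4*g) + 18*exp(3*g) + 109*exp(2*g) + 252*exp(g) + 196)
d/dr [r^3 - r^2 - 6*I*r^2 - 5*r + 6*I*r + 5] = 3*r^2 - 2*r - 12*I*r - 5 + 6*I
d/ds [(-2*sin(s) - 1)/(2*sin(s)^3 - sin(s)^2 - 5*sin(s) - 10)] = (4*sin(s) - 2*sin(3*s) - 2*cos(2*s) + 17)*cos(s)/(-2*sin(s)^3 + sin(s)^2 + 5*sin(s) + 10)^2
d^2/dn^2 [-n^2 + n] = -2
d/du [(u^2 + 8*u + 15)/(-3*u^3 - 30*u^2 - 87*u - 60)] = (u^2 + 6*u + 11)/(3*(u^4 + 10*u^3 + 33*u^2 + 40*u + 16))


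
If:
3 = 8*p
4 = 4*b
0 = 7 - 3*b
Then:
No Solution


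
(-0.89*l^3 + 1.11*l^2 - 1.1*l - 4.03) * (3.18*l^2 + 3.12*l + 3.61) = -2.8302*l^5 + 0.753*l^4 - 3.2477*l^3 - 12.2403*l^2 - 16.5446*l - 14.5483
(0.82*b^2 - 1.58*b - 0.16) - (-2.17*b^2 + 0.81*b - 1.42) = 2.99*b^2 - 2.39*b + 1.26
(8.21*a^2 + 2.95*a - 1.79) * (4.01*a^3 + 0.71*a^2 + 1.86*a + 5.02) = 32.9221*a^5 + 17.6586*a^4 + 10.1872*a^3 + 45.4303*a^2 + 11.4796*a - 8.9858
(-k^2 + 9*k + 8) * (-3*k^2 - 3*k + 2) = 3*k^4 - 24*k^3 - 53*k^2 - 6*k + 16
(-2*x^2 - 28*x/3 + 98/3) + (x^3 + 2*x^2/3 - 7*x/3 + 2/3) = x^3 - 4*x^2/3 - 35*x/3 + 100/3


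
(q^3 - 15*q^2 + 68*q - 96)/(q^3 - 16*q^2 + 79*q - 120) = (q - 4)/(q - 5)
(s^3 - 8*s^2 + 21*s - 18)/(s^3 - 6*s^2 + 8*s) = (s^2 - 6*s + 9)/(s*(s - 4))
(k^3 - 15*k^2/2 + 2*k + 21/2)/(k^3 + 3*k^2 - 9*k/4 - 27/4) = 2*(k^2 - 6*k - 7)/(2*k^2 + 9*k + 9)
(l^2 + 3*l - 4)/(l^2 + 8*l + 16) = (l - 1)/(l + 4)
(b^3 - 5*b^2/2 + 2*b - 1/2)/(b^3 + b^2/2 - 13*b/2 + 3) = (b^2 - 2*b + 1)/(b^2 + b - 6)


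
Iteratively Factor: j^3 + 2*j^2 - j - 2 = (j + 1)*(j^2 + j - 2) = (j + 1)*(j + 2)*(j - 1)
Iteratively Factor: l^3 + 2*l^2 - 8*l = (l + 4)*(l^2 - 2*l) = l*(l + 4)*(l - 2)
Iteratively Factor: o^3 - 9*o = (o - 3)*(o^2 + 3*o) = o*(o - 3)*(o + 3)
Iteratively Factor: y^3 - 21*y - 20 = (y - 5)*(y^2 + 5*y + 4) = (y - 5)*(y + 4)*(y + 1)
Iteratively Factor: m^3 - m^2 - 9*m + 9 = (m - 3)*(m^2 + 2*m - 3) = (m - 3)*(m + 3)*(m - 1)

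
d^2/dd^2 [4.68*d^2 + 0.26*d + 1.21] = 9.36000000000000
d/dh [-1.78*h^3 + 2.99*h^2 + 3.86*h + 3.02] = -5.34*h^2 + 5.98*h + 3.86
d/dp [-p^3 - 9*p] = -3*p^2 - 9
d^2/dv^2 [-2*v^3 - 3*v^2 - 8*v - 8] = -12*v - 6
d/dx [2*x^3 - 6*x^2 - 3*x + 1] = 6*x^2 - 12*x - 3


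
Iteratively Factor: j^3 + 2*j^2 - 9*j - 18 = (j + 3)*(j^2 - j - 6) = (j - 3)*(j + 3)*(j + 2)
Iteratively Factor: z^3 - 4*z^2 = (z)*(z^2 - 4*z) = z^2*(z - 4)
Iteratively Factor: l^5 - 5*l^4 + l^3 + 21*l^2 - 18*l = (l - 1)*(l^4 - 4*l^3 - 3*l^2 + 18*l) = (l - 3)*(l - 1)*(l^3 - l^2 - 6*l) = (l - 3)^2*(l - 1)*(l^2 + 2*l) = l*(l - 3)^2*(l - 1)*(l + 2)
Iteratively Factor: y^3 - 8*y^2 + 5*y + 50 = (y + 2)*(y^2 - 10*y + 25) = (y - 5)*(y + 2)*(y - 5)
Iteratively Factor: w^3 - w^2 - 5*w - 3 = (w + 1)*(w^2 - 2*w - 3) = (w + 1)^2*(w - 3)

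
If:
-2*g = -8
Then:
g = 4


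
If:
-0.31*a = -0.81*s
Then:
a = 2.61290322580645*s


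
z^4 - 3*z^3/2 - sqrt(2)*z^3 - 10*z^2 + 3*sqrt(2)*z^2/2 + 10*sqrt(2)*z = z*(z - 4)*(z + 5/2)*(z - sqrt(2))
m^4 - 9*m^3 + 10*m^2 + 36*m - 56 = (m - 7)*(m - 2)^2*(m + 2)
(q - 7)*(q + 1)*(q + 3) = q^3 - 3*q^2 - 25*q - 21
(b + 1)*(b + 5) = b^2 + 6*b + 5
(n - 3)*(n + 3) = n^2 - 9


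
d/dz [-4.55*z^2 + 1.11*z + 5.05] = 1.11 - 9.1*z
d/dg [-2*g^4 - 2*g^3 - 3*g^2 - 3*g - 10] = -8*g^3 - 6*g^2 - 6*g - 3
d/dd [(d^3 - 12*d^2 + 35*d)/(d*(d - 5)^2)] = 2/(d^2 - 10*d + 25)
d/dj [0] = 0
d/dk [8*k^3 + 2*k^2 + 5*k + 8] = 24*k^2 + 4*k + 5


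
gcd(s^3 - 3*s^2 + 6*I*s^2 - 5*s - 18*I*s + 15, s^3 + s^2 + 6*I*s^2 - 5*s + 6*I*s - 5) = s^2 + 6*I*s - 5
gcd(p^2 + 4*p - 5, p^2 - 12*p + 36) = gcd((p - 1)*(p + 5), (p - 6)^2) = 1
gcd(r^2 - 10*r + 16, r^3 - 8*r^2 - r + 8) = r - 8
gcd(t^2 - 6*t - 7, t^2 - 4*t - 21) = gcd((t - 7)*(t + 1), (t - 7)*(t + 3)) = t - 7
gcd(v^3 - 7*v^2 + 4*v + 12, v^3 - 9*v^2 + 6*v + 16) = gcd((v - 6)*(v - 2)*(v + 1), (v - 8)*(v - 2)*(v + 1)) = v^2 - v - 2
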